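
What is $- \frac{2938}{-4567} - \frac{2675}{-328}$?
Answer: $\frac{13180389}{1497976} \approx 8.7988$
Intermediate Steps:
$- \frac{2938}{-4567} - \frac{2675}{-328} = \left(-2938\right) \left(- \frac{1}{4567}\right) - - \frac{2675}{328} = \frac{2938}{4567} + \frac{2675}{328} = \frac{13180389}{1497976}$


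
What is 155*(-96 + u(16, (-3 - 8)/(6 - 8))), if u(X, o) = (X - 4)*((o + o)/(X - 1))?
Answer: -13516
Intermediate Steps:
u(X, o) = 2*o*(-4 + X)/(-1 + X) (u(X, o) = (-4 + X)*((2*o)/(-1 + X)) = (-4 + X)*(2*o/(-1 + X)) = 2*o*(-4 + X)/(-1 + X))
155*(-96 + u(16, (-3 - 8)/(6 - 8))) = 155*(-96 + 2*((-3 - 8)/(6 - 8))*(-4 + 16)/(-1 + 16)) = 155*(-96 + 2*(-11/(-2))*12/15) = 155*(-96 + 2*(-11*(-½))*(1/15)*12) = 155*(-96 + 2*(11/2)*(1/15)*12) = 155*(-96 + 44/5) = 155*(-436/5) = -13516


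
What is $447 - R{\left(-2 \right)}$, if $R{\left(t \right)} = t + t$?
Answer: $451$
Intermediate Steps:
$R{\left(t \right)} = 2 t$
$447 - R{\left(-2 \right)} = 447 - 2 \left(-2\right) = 447 - -4 = 447 + 4 = 451$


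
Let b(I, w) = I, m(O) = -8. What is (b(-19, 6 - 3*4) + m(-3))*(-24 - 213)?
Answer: 6399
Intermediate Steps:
(b(-19, 6 - 3*4) + m(-3))*(-24 - 213) = (-19 - 8)*(-24 - 213) = -27*(-237) = 6399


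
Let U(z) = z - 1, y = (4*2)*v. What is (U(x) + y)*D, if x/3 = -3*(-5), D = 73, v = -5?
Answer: 292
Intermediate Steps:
x = 45 (x = 3*(-3*(-5)) = 3*15 = 45)
y = -40 (y = (4*2)*(-5) = 8*(-5) = -40)
U(z) = -1 + z
(U(x) + y)*D = ((-1 + 45) - 40)*73 = (44 - 40)*73 = 4*73 = 292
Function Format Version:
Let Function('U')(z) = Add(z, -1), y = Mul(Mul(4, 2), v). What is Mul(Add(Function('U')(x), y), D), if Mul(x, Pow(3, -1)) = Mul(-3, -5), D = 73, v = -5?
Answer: 292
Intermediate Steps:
x = 45 (x = Mul(3, Mul(-3, -5)) = Mul(3, 15) = 45)
y = -40 (y = Mul(Mul(4, 2), -5) = Mul(8, -5) = -40)
Function('U')(z) = Add(-1, z)
Mul(Add(Function('U')(x), y), D) = Mul(Add(Add(-1, 45), -40), 73) = Mul(Add(44, -40), 73) = Mul(4, 73) = 292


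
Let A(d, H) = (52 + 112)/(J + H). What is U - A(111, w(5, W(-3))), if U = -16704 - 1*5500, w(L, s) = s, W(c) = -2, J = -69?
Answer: -1576320/71 ≈ -22202.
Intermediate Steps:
U = -22204 (U = -16704 - 5500 = -22204)
A(d, H) = 164/(-69 + H) (A(d, H) = (52 + 112)/(-69 + H) = 164/(-69 + H))
U - A(111, w(5, W(-3))) = -22204 - 164/(-69 - 2) = -22204 - 164/(-71) = -22204 - 164*(-1)/71 = -22204 - 1*(-164/71) = -22204 + 164/71 = -1576320/71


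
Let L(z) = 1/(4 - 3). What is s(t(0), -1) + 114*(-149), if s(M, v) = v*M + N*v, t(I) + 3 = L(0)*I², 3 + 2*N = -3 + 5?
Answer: -33965/2 ≈ -16983.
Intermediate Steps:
N = -½ (N = -3/2 + (-3 + 5)/2 = -3/2 + (½)*2 = -3/2 + 1 = -½ ≈ -0.50000)
L(z) = 1 (L(z) = 1/1 = 1)
t(I) = -3 + I² (t(I) = -3 + 1*I² = -3 + I²)
s(M, v) = -v/2 + M*v (s(M, v) = v*M - v/2 = M*v - v/2 = -v/2 + M*v)
s(t(0), -1) + 114*(-149) = -(-½ + (-3 + 0²)) + 114*(-149) = -(-½ + (-3 + 0)) - 16986 = -(-½ - 3) - 16986 = -1*(-7/2) - 16986 = 7/2 - 16986 = -33965/2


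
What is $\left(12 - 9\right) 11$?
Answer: $33$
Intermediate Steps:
$\left(12 - 9\right) 11 = 3 \cdot 11 = 33$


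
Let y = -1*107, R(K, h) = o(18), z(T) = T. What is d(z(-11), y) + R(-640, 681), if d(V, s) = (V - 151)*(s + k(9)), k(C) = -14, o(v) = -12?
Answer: 19590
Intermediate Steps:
R(K, h) = -12
y = -107
d(V, s) = (-151 + V)*(-14 + s) (d(V, s) = (V - 151)*(s - 14) = (-151 + V)*(-14 + s))
d(z(-11), y) + R(-640, 681) = (2114 - 151*(-107) - 14*(-11) - 11*(-107)) - 12 = (2114 + 16157 + 154 + 1177) - 12 = 19602 - 12 = 19590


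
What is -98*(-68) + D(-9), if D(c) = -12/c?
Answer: 19996/3 ≈ 6665.3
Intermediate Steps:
-98*(-68) + D(-9) = -98*(-68) - 12/(-9) = 6664 - 12*(-⅑) = 6664 + 4/3 = 19996/3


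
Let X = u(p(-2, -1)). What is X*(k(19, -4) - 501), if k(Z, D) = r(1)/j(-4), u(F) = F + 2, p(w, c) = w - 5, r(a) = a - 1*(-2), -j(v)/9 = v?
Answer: 30055/12 ≈ 2504.6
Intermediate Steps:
j(v) = -9*v
r(a) = 2 + a (r(a) = a + 2 = 2 + a)
p(w, c) = -5 + w
u(F) = 2 + F
k(Z, D) = 1/12 (k(Z, D) = (2 + 1)/((-9*(-4))) = 3/36 = 3*(1/36) = 1/12)
X = -5 (X = 2 + (-5 - 2) = 2 - 7 = -5)
X*(k(19, -4) - 501) = -5*(1/12 - 501) = -5*(-6011/12) = 30055/12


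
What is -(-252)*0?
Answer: 0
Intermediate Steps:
-(-252)*0 = -252*0 = 0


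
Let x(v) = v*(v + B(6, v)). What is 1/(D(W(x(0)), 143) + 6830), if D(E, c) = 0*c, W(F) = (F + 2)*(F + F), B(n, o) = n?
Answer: 1/6830 ≈ 0.00014641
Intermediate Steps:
x(v) = v*(6 + v) (x(v) = v*(v + 6) = v*(6 + v))
W(F) = 2*F*(2 + F) (W(F) = (2 + F)*(2*F) = 2*F*(2 + F))
D(E, c) = 0
1/(D(W(x(0)), 143) + 6830) = 1/(0 + 6830) = 1/6830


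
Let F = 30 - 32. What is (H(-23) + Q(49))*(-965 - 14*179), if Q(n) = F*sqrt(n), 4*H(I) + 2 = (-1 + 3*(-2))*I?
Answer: -357513/4 ≈ -89378.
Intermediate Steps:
F = -2
H(I) = -1/2 - 7*I/4 (H(I) = -1/2 + ((-1 + 3*(-2))*I)/4 = -1/2 + ((-1 - 6)*I)/4 = -1/2 + (-7*I)/4 = -1/2 - 7*I/4)
Q(n) = -2*sqrt(n)
(H(-23) + Q(49))*(-965 - 14*179) = ((-1/2 - 7/4*(-23)) - 2*sqrt(49))*(-965 - 14*179) = ((-1/2 + 161/4) - 2*7)*(-965 - 2506) = (159/4 - 14)*(-3471) = (103/4)*(-3471) = -357513/4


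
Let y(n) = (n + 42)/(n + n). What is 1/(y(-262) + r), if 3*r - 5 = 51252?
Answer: 393/6714832 ≈ 5.8527e-5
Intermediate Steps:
r = 51257/3 (r = 5/3 + (⅓)*51252 = 5/3 + 17084 = 51257/3 ≈ 17086.)
y(n) = (42 + n)/(2*n) (y(n) = (42 + n)/((2*n)) = (42 + n)*(1/(2*n)) = (42 + n)/(2*n))
1/(y(-262) + r) = 1/((½)*(42 - 262)/(-262) + 51257/3) = 1/((½)*(-1/262)*(-220) + 51257/3) = 1/(55/131 + 51257/3) = 1/(6714832/393) = 393/6714832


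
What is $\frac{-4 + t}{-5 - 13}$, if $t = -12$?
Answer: $\frac{8}{9} \approx 0.88889$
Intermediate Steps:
$\frac{-4 + t}{-5 - 13} = \frac{-4 - 12}{-5 - 13} = \frac{1}{-18} \left(-16\right) = \left(- \frac{1}{18}\right) \left(-16\right) = \frac{8}{9}$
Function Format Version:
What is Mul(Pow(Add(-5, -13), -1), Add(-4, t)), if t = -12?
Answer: Rational(8, 9) ≈ 0.88889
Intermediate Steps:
Mul(Pow(Add(-5, -13), -1), Add(-4, t)) = Mul(Pow(Add(-5, -13), -1), Add(-4, -12)) = Mul(Pow(-18, -1), -16) = Mul(Rational(-1, 18), -16) = Rational(8, 9)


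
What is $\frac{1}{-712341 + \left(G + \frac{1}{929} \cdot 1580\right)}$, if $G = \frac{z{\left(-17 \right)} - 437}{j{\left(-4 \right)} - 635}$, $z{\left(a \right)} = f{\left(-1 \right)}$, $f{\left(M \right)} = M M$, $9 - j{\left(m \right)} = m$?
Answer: $- \frac{288919}{205808155477} \approx -1.4038 \cdot 10^{-6}$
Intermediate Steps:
$j{\left(m \right)} = 9 - m$
$f{\left(M \right)} = M^{2}$
$z{\left(a \right)} = 1$ ($z{\left(a \right)} = \left(-1\right)^{2} = 1$)
$G = \frac{218}{311}$ ($G = \frac{1 - 437}{\left(9 - -4\right) - 635} = - \frac{436}{\left(9 + 4\right) - 635} = - \frac{436}{13 - 635} = - \frac{436}{-622} = \left(-436\right) \left(- \frac{1}{622}\right) = \frac{218}{311} \approx 0.70096$)
$\frac{1}{-712341 + \left(G + \frac{1}{929} \cdot 1580\right)} = \frac{1}{-712341 + \left(\frac{218}{311} + \frac{1}{929} \cdot 1580\right)} = \frac{1}{-712341 + \left(\frac{218}{311} + \frac{1580}{929}\right)} = \frac{1}{-712341 + \frac{693902}{288919}} = \frac{1}{- \frac{205808155477}{288919}} = - \frac{288919}{205808155477}$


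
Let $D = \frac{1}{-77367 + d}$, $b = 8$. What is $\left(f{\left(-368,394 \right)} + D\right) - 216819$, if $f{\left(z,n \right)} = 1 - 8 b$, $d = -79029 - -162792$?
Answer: $- \frac{1387177271}{6396} \approx -2.1688 \cdot 10^{5}$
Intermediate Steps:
$d = 83763$ ($d = -79029 + 162792 = 83763$)
$f{\left(z,n \right)} = -63$ ($f{\left(z,n \right)} = 1 - 64 = -63$)
$D = \frac{1}{6396}$ ($D = \frac{1}{-77367 + 83763} = \frac{1}{6396} \approx 0.00015635$)
$\left(f{\left(-368,394 \right)} + D\right) - 216819 = \left(-63 + \frac{1}{6396}\right) - 216819 = - \frac{402947}{6396} - 216819 = - \frac{1387177271}{6396}$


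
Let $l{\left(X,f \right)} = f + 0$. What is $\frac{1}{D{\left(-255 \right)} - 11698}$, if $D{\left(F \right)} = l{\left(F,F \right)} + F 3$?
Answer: $- \frac{1}{12718} \approx -7.8629 \cdot 10^{-5}$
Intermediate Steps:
$l{\left(X,f \right)} = f$
$D{\left(F \right)} = 4 F$ ($D{\left(F \right)} = F + F 3 = F + 3 F = 4 F$)
$\frac{1}{D{\left(-255 \right)} - 11698} = \frac{1}{4 \left(-255\right) - 11698} = \frac{1}{-1020 - 11698} = \frac{1}{-12718} = - \frac{1}{12718}$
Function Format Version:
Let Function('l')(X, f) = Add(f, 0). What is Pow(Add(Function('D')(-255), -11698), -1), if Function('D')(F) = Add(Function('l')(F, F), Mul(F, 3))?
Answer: Rational(-1, 12718) ≈ -7.8629e-5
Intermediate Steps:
Function('l')(X, f) = f
Function('D')(F) = Mul(4, F) (Function('D')(F) = Add(F, Mul(F, 3)) = Add(F, Mul(3, F)) = Mul(4, F))
Pow(Add(Function('D')(-255), -11698), -1) = Pow(Add(Mul(4, -255), -11698), -1) = Pow(Add(-1020, -11698), -1) = Pow(-12718, -1) = Rational(-1, 12718)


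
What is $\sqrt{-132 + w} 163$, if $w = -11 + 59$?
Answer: $326 i \sqrt{21} \approx 1493.9 i$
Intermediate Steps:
$w = 48$
$\sqrt{-132 + w} 163 = \sqrt{-132 + 48} \cdot 163 = \sqrt{-84} \cdot 163 = 2 i \sqrt{21} \cdot 163 = 326 i \sqrt{21}$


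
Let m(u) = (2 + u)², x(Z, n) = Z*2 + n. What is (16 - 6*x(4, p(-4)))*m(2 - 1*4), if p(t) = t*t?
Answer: 0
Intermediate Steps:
p(t) = t²
x(Z, n) = n + 2*Z (x(Z, n) = 2*Z + n = n + 2*Z)
(16 - 6*x(4, p(-4)))*m(2 - 1*4) = (16 - 6*((-4)² + 2*4))*(2 + (2 - 1*4))² = (16 - 6*(16 + 8))*(2 + (2 - 4))² = (16 - 6*24)*(2 - 2)² = (16 - 144)*0² = -128*0 = 0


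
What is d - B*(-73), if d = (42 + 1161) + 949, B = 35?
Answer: 4707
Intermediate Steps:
d = 2152 (d = 1203 + 949 = 2152)
d - B*(-73) = 2152 - 35*(-73) = 2152 - 1*(-2555) = 2152 + 2555 = 4707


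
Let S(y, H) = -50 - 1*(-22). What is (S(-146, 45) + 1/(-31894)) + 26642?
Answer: 848826915/31894 ≈ 26614.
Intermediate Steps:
S(y, H) = -28 (S(y, H) = -50 + 22 = -28)
(S(-146, 45) + 1/(-31894)) + 26642 = (-28 + 1/(-31894)) + 26642 = (-28 - 1/31894) + 26642 = -893033/31894 + 26642 = 848826915/31894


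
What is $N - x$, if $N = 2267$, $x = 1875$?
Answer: $392$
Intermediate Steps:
$N - x = 2267 - 1875 = 392$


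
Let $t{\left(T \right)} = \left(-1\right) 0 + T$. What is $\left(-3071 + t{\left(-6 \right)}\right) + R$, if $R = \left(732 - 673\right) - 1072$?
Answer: $-4090$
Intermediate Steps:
$R = -1013$ ($R = 59 - 1072 = -1013$)
$t{\left(T \right)} = T$ ($t{\left(T \right)} = 0 + T = T$)
$\left(-3071 + t{\left(-6 \right)}\right) + R = \left(-3071 - 6\right) - 1013 = -3077 - 1013 = -4090$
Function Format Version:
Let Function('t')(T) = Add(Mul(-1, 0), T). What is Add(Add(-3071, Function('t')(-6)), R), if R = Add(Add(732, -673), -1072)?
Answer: -4090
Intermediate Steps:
R = -1013 (R = Add(59, -1072) = -1013)
Function('t')(T) = T (Function('t')(T) = Add(0, T) = T)
Add(Add(-3071, Function('t')(-6)), R) = Add(Add(-3071, -6), -1013) = Add(-3077, -1013) = -4090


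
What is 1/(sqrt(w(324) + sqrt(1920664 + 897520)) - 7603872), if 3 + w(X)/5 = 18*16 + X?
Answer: -1/(7603872 - sqrt(3045 + 2*sqrt(704546))) ≈ -1.3151e-7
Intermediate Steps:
w(X) = 1425 + 5*X (w(X) = -15 + 5*(18*16 + X) = -15 + 5*(288 + X) = -15 + (1440 + 5*X) = 1425 + 5*X)
1/(sqrt(w(324) + sqrt(1920664 + 897520)) - 7603872) = 1/(sqrt((1425 + 5*324) + sqrt(1920664 + 897520)) - 7603872) = 1/(sqrt((1425 + 1620) + sqrt(2818184)) - 7603872) = 1/(sqrt(3045 + 2*sqrt(704546)) - 7603872) = 1/(-7603872 + sqrt(3045 + 2*sqrt(704546)))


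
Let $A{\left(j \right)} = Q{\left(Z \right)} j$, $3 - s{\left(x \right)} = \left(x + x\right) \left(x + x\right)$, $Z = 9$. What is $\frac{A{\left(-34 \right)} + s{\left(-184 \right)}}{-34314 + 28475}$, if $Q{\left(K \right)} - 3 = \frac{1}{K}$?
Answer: $\frac{1219741}{52551} \approx 23.211$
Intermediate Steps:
$Q{\left(K \right)} = 3 + \frac{1}{K}$
$s{\left(x \right)} = 3 - 4 x^{2}$ ($s{\left(x \right)} = 3 - \left(x + x\right) \left(x + x\right) = 3 - 2 x 2 x = 3 - 4 x^{2}$)
$A{\left(j \right)} = \frac{28 j}{9}$ ($A{\left(j \right)} = \left(3 + \frac{1}{9}\right) j = \frac{28 j}{9}$)
$\frac{A{\left(-34 \right)} + s{\left(-184 \right)}}{-34314 + 28475} = \frac{\frac{28}{9} \left(-34\right) + \left(3 - 4 \left(-184\right)^{2}\right)}{-34314 + 28475} = \frac{- \frac{952}{9} + \left(3 - 135424\right)}{-5839} = \left(- \frac{952}{9} + \left(3 - 135424\right)\right) \left(- \frac{1}{5839}\right) = \left(- \frac{952}{9} - 135421\right) \left(- \frac{1}{5839}\right) = \left(- \frac{1219741}{9}\right) \left(- \frac{1}{5839}\right) = \frac{1219741}{52551}$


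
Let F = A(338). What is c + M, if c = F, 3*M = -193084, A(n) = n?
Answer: -192070/3 ≈ -64023.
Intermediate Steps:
F = 338
M = -193084/3 (M = (⅓)*(-193084) = -193084/3 ≈ -64361.)
c = 338
c + M = 338 - 193084/3 = -192070/3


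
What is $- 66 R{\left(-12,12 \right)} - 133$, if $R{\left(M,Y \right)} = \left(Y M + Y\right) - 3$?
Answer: $8777$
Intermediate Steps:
$R{\left(M,Y \right)} = -3 + Y + M Y$ ($R{\left(M,Y \right)} = \left(M Y + Y\right) - 3 = \left(Y + M Y\right) - 3 = -3 + Y + M Y$)
$- 66 R{\left(-12,12 \right)} - 133 = - 66 \left(-3 + 12 - 144\right) - 133 = \left(-66\right) \left(-135\right) - 133 = 8910 - 133 = 8777$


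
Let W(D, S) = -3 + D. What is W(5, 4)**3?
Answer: 8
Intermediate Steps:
W(5, 4)**3 = (-3 + 5)**3 = 2**3 = 8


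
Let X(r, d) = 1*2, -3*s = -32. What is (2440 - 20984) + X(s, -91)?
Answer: -18542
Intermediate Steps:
s = 32/3 (s = -⅓*(-32) = 32/3 ≈ 10.667)
X(r, d) = 2
(2440 - 20984) + X(s, -91) = (2440 - 20984) + 2 = -18544 + 2 = -18542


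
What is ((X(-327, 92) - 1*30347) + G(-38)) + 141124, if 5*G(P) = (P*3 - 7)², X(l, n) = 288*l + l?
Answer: 96011/5 ≈ 19202.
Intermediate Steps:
X(l, n) = 289*l
G(P) = (-7 + 3*P)²/5 (G(P) = (P*3 - 7)²/5 = (3*P - 7)²/5 = (-7 + 3*P)²/5)
((X(-327, 92) - 1*30347) + G(-38)) + 141124 = ((289*(-327) - 1*30347) + (-7 + 3*(-38))²/5) + 141124 = ((-94503 - 30347) + (-7 - 114)²/5) + 141124 = (-124850 + (⅕)*(-121)²) + 141124 = (-124850 + (⅕)*14641) + 141124 = (-124850 + 14641/5) + 141124 = -609609/5 + 141124 = 96011/5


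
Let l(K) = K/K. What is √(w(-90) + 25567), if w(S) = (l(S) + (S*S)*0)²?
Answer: 4*√1598 ≈ 159.90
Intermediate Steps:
l(K) = 1
w(S) = 1 (w(S) = (1 + (S*S)*0)² = (1 + S²*0)² = (1 + 0)² = 1² = 1)
√(w(-90) + 25567) = √(1 + 25567) = √25568 = 4*√1598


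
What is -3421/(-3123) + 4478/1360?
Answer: 9318677/2123640 ≈ 4.3881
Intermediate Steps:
-3421/(-3123) + 4478/1360 = -3421*(-1/3123) + 4478*(1/1360) = 3421/3123 + 2239/680 = 9318677/2123640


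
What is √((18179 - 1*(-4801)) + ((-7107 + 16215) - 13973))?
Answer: √18115 ≈ 134.59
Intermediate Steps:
√((18179 - 1*(-4801)) + ((-7107 + 16215) - 13973)) = √((18179 + 4801) + (9108 - 13973)) = √(22980 - 4865) = √18115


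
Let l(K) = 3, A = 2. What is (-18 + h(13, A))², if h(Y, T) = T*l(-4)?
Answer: 144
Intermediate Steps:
h(Y, T) = 3*T (h(Y, T) = T*3 = 3*T)
(-18 + h(13, A))² = (-18 + 3*2)² = (-18 + 6)² = (-12)² = 144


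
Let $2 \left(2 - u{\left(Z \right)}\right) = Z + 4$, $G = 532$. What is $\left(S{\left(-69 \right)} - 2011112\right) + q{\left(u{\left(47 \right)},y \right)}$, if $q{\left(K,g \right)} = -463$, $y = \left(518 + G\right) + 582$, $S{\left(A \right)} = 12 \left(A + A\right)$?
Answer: $-2013231$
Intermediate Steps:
$u{\left(Z \right)} = - \frac{Z}{2}$ ($u{\left(Z \right)} = 2 - \frac{Z + 4}{2} = 2 - \frac{4 + Z}{2} = 2 - \left(2 + \frac{Z}{2}\right) = - \frac{Z}{2}$)
$S{\left(A \right)} = 24 A$ ($S{\left(A \right)} = 12 \cdot 2 A = 24 A$)
$y = 1632$ ($y = \left(518 + 532\right) + 582 = 1050 + 582 = 1632$)
$\left(S{\left(-69 \right)} - 2011112\right) + q{\left(u{\left(47 \right)},y \right)} = \left(24 \left(-69\right) - 2011112\right) - 463 = \left(-1656 - 2011112\right) - 463 = -2012768 - 463 = -2013231$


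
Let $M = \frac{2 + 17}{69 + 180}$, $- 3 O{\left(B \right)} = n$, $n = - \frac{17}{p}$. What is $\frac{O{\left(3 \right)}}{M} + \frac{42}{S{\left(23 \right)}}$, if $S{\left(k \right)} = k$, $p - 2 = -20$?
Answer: $- \frac{18089}{7866} \approx -2.2996$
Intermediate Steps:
$p = -18$ ($p = 2 - 20 = -18$)
$n = \frac{17}{18}$ ($n = - \frac{17}{-18} = \left(-17\right) \left(- \frac{1}{18}\right) = \frac{17}{18} \approx 0.94444$)
$O{\left(B \right)} = - \frac{17}{54}$ ($O{\left(B \right)} = \left(- \frac{1}{3}\right) \frac{17}{18} = - \frac{17}{54}$)
$M = \frac{19}{249} \approx 0.076305$
$\frac{O{\left(3 \right)}}{M} + \frac{42}{S{\left(23 \right)}} = - \frac{17}{54 \cdot \frac{19}{249}} + \frac{42}{23} = \left(- \frac{17}{54}\right) \frac{249}{19} + 42 \cdot \frac{1}{23} = - \frac{1411}{342} + \frac{42}{23} = - \frac{18089}{7866}$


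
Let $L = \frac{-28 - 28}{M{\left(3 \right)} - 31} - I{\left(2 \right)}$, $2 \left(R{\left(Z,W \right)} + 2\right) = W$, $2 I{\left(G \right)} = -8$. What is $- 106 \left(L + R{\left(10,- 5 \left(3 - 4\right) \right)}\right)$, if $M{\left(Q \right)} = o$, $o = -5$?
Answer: $- \frac{5777}{9} \approx -641.89$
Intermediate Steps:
$I{\left(G \right)} = -4$ ($I{\left(G \right)} = \frac{1}{2} \left(-8\right) = -4$)
$R{\left(Z,W \right)} = -2 + \frac{W}{2}$
$M{\left(Q \right)} = -5$
$L = \frac{50}{9}$ ($L = \frac{-28 - 28}{-5 - 31} - -4 = - \frac{56}{-36} + 4 = \left(-56\right) \left(- \frac{1}{36}\right) + 4 = \frac{14}{9} + 4 = \frac{50}{9} \approx 5.5556$)
$- 106 \left(L + R{\left(10,- 5 \left(3 - 4\right) \right)}\right) = - 106 \left(\frac{50}{9} - \left(2 - \frac{\left(-5\right) \left(3 - 4\right)}{2}\right)\right) = - 106 \left(\frac{50}{9} - \left(2 - \frac{\left(-5\right) \left(-1\right)}{2}\right)\right) = - 106 \left(\frac{50}{9} + \left(-2 + \frac{1}{2} \cdot 5\right)\right) = - 106 \left(\frac{50}{9} + \left(-2 + \frac{5}{2}\right)\right) = - 106 \left(\frac{50}{9} + \frac{1}{2}\right) = \left(-106\right) \frac{109}{18} = - \frac{5777}{9}$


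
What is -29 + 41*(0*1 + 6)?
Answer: 217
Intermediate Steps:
-29 + 41*(0*1 + 6) = -29 + 41*(0 + 6) = -29 + 41*6 = -29 + 246 = 217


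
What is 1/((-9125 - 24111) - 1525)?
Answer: -1/34761 ≈ -2.8768e-5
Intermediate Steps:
1/((-9125 - 24111) - 1525) = 1/(-33236 - 1525) = 1/(-34761) = -1/34761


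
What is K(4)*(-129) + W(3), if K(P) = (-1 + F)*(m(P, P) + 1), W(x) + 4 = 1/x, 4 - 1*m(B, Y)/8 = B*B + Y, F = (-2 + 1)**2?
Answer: -11/3 ≈ -3.6667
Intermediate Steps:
F = 1 (F = (-1)**2 = 1)
m(B, Y) = 32 - 8*Y - 8*B**2 (m(B, Y) = 32 - 8*(B*B + Y) = 32 - 8*(B**2 + Y) = 32 - 8*(Y + B**2) = 32 + (-8*Y - 8*B**2) = 32 - 8*Y - 8*B**2)
W(x) = -4 + 1/x
K(P) = 0 (K(P) = (-1 + 1)*((32 - 8*P - 8*P**2) + 1) = 0*(33 - 8*P - 8*P**2) = 0)
K(4)*(-129) + W(3) = 0*(-129) + (-4 + 1/3) = 0 + (-4 + 1/3) = 0 - 11/3 = -11/3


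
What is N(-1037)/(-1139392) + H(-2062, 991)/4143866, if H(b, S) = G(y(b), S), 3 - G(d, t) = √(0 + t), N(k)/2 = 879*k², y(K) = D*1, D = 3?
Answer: -1958493322710939/1180371942368 - √991/4143866 ≈ -1659.2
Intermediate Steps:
y(K) = 3 (y(K) = 3*1 = 3)
N(k) = 1758*k² (N(k) = 2*(879*k²) = 1758*k²)
G(d, t) = 3 - √t (G(d, t) = 3 - √(0 + t) = 3 - √t)
H(b, S) = 3 - √S
N(-1037)/(-1139392) + H(-2062, 991)/4143866 = (1758*(-1037)²)/(-1139392) + (3 - √991)/4143866 = (1758*1075369)*(-1/1139392) + (3 - √991)*(1/4143866) = 1890498702*(-1/1139392) + (3/4143866 - √991/4143866) = -945249351/569696 + (3/4143866 - √991/4143866) = -1958493322710939/1180371942368 - √991/4143866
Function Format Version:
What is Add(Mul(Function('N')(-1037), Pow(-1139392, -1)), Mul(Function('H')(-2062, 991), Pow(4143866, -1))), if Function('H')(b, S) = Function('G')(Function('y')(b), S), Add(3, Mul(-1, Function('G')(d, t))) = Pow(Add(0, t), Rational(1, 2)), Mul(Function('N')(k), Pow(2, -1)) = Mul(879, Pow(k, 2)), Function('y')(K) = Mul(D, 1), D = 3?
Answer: Add(Rational(-1958493322710939, 1180371942368), Mul(Rational(-1, 4143866), Pow(991, Rational(1, 2)))) ≈ -1659.2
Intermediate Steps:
Function('y')(K) = 3 (Function('y')(K) = Mul(3, 1) = 3)
Function('N')(k) = Mul(1758, Pow(k, 2)) (Function('N')(k) = Mul(2, Mul(879, Pow(k, 2))) = Mul(1758, Pow(k, 2)))
Function('G')(d, t) = Add(3, Mul(-1, Pow(t, Rational(1, 2)))) (Function('G')(d, t) = Add(3, Mul(-1, Pow(Add(0, t), Rational(1, 2)))) = Add(3, Mul(-1, Pow(t, Rational(1, 2)))))
Function('H')(b, S) = Add(3, Mul(-1, Pow(S, Rational(1, 2))))
Add(Mul(Function('N')(-1037), Pow(-1139392, -1)), Mul(Function('H')(-2062, 991), Pow(4143866, -1))) = Add(Mul(Mul(1758, Pow(-1037, 2)), Pow(-1139392, -1)), Mul(Add(3, Mul(-1, Pow(991, Rational(1, 2)))), Pow(4143866, -1))) = Add(Mul(Mul(1758, 1075369), Rational(-1, 1139392)), Mul(Add(3, Mul(-1, Pow(991, Rational(1, 2)))), Rational(1, 4143866))) = Add(Mul(1890498702, Rational(-1, 1139392)), Add(Rational(3, 4143866), Mul(Rational(-1, 4143866), Pow(991, Rational(1, 2))))) = Add(Rational(-945249351, 569696), Add(Rational(3, 4143866), Mul(Rational(-1, 4143866), Pow(991, Rational(1, 2))))) = Add(Rational(-1958493322710939, 1180371942368), Mul(Rational(-1, 4143866), Pow(991, Rational(1, 2))))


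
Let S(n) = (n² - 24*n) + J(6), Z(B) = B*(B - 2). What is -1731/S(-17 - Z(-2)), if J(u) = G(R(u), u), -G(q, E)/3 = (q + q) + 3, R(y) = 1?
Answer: -1731/1210 ≈ -1.4306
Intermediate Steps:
G(q, E) = -9 - 6*q (G(q, E) = -3*((q + q) + 3) = -3*(2*q + 3) = -3*(3 + 2*q) = -9 - 6*q)
Z(B) = B*(-2 + B)
J(u) = -15 (J(u) = -9 - 6*1 = -9 - 6 = -15)
S(n) = -15 + n² - 24*n (S(n) = (n² - 24*n) - 15 = -15 + n² - 24*n)
-1731/S(-17 - Z(-2)) = -1731/(-15 + (-17 - (-2)*(-2 - 2))² - 24*(-17 - (-2)*(-2 - 2))) = -1731/(-15 + (-17 - (-2)*(-4))² - 24*(-17 - (-2)*(-4))) = -1731/(-15 + (-17 - 1*8)² - 24*(-17 - 1*8)) = -1731/(-15 + (-17 - 8)² - 24*(-17 - 8)) = -1731/(-15 + (-25)² - 24*(-25)) = -1731/(-15 + 625 + 600) = -1731/1210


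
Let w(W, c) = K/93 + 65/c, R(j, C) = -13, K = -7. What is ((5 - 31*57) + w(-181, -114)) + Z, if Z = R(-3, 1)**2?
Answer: -5631943/3534 ≈ -1593.6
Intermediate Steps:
w(W, c) = -7/93 + 65/c
Z = 169 (Z = (-13)**2 = 169)
((5 - 31*57) + w(-181, -114)) + Z = ((5 - 31*57) + (-7/93 + 65/(-114))) + 169 = ((5 - 1767) + (-7/93 + 65*(-1/114))) + 169 = (-1762 + (-7/93 - 65/114)) + 169 = (-1762 - 2281/3534) + 169 = -6229189/3534 + 169 = -5631943/3534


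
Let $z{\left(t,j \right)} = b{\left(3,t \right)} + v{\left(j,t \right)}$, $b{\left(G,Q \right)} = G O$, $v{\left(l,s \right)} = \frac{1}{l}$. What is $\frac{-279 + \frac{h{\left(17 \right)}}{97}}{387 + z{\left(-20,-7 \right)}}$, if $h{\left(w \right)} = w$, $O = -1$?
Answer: $- \frac{189322}{260639} \approx -0.72638$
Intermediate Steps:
$b{\left(G,Q \right)} = - G$ ($b{\left(G,Q \right)} = G \left(-1\right) = - G$)
$z{\left(t,j \right)} = -3 + \frac{1}{j}$ ($z{\left(t,j \right)} = \left(-1\right) 3 + \frac{1}{j} = -3 + \frac{1}{j}$)
$\frac{-279 + \frac{h{\left(17 \right)}}{97}}{387 + z{\left(-20,-7 \right)}} = \frac{-279 + \frac{17}{97}}{387 - \left(3 - \frac{1}{-7}\right)} = \frac{-279 + 17 \cdot \frac{1}{97}}{387 - \frac{22}{7}} = \frac{-279 + \frac{17}{97}}{387 - \frac{22}{7}} = - \frac{27046}{97 \cdot \frac{2687}{7}} = \left(- \frac{27046}{97}\right) \frac{7}{2687} = - \frac{189322}{260639}$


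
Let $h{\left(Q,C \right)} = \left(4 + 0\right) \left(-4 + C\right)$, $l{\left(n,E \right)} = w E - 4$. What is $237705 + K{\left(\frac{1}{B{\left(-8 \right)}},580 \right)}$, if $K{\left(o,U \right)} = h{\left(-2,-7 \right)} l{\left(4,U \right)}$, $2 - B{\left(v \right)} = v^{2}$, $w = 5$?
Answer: $110281$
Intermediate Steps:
$l{\left(n,E \right)} = -4 + 5 E$ ($l{\left(n,E \right)} = 5 E - 4 = -4 + 5 E$)
$h{\left(Q,C \right)} = -16 + 4 C$ ($h{\left(Q,C \right)} = 4 \left(-4 + C\right) = -16 + 4 C$)
$B{\left(v \right)} = 2 - v^{2}$
$K{\left(o,U \right)} = 176 - 220 U$ ($K{\left(o,U \right)} = \left(-16 + 4 \left(-7\right)\right) \left(-4 + 5 U\right) = \left(-16 - 28\right) \left(-4 + 5 U\right) = - 44 \left(-4 + 5 U\right) = 176 - 220 U$)
$237705 + K{\left(\frac{1}{B{\left(-8 \right)}},580 \right)} = 237705 + \left(176 - 127600\right) = 237705 - 127424 = 110281$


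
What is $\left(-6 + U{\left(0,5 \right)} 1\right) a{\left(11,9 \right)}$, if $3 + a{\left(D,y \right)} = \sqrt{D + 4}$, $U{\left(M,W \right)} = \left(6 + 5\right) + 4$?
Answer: $-27 + 9 \sqrt{15} \approx 7.8568$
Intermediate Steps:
$U{\left(M,W \right)} = 15$ ($U{\left(M,W \right)} = 11 + 4 = 15$)
$a{\left(D,y \right)} = -3 + \sqrt{4 + D}$ ($a{\left(D,y \right)} = -3 + \sqrt{D + 4} = -3 + \sqrt{4 + D}$)
$\left(-6 + U{\left(0,5 \right)} 1\right) a{\left(11,9 \right)} = \left(-6 + 15 \cdot 1\right) \left(-3 + \sqrt{4 + 11}\right) = \left(-6 + 15\right) \left(-3 + \sqrt{15}\right) = 9 \left(-3 + \sqrt{15}\right) = -27 + 9 \sqrt{15}$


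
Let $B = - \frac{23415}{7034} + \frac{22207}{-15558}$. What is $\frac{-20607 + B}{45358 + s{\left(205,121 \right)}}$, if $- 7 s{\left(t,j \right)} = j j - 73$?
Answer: $- \frac{3947382184571}{8288002886934} \approx -0.47628$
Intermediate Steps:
$B = - \frac{130123652}{27358743}$ ($B = \left(-23415\right) \frac{1}{7034} + 22207 \left(- \frac{1}{15558}\right) = - \frac{23415}{7034} - \frac{22207}{15558} = - \frac{130123652}{27358743} \approx -4.7562$)
$s{\left(t,j \right)} = \frac{73}{7} - \frac{j^{2}}{7}$ ($s{\left(t,j \right)} = - \frac{j j - 73}{7} = - \frac{j^{2} - 73}{7} = - \frac{-73 + j^{2}}{7} = \frac{73}{7} - \frac{j^{2}}{7}$)
$\frac{-20607 + B}{45358 + s{\left(205,121 \right)}} = \frac{-20607 - \frac{130123652}{27358743}}{45358 + \left(\frac{73}{7} - \frac{121^{2}}{7}\right)} = - \frac{563911740653}{27358743 \left(45358 + \left(\frac{73}{7} - \frac{14641}{7}\right)\right)} = - \frac{563911740653}{27358743 \left(45358 - \frac{14568}{7}\right)} = - \frac{563911740653}{27358743 \cdot \frac{302938}{7}} = \left(- \frac{563911740653}{27358743}\right) \frac{7}{302938} = - \frac{3947382184571}{8288002886934}$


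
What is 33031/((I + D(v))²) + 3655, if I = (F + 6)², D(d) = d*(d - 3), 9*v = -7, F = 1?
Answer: 64906009486/17698849 ≈ 3667.2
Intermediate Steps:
v = -7/9 (v = (⅑)*(-7) = -7/9 ≈ -0.77778)
D(d) = d*(-3 + d)
I = 49 (I = (1 + 6)² = 7² = 49)
33031/((I + D(v))²) + 3655 = 33031/((49 - 7*(-3 - 7/9)/9)²) + 3655 = 33031/((49 - 7/9*(-34/9))²) + 3655 = 33031/((49 + 238/81)²) + 3655 = 33031/((4207/81)²) + 3655 = 33031/(17698849/6561) + 3655 = 33031*(6561/17698849) + 3655 = 216716391/17698849 + 3655 = 64906009486/17698849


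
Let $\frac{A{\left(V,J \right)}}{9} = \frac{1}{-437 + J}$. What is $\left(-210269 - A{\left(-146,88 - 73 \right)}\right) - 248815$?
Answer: $- \frac{193733439}{422} \approx -4.5908 \cdot 10^{5}$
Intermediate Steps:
$A{\left(V,J \right)} = \frac{9}{-437 + J}$
$\left(-210269 - A{\left(-146,88 - 73 \right)}\right) - 248815 = \left(-210269 - \frac{9}{-437 + \left(88 - 73\right)}\right) - 248815 = \left(-210269 - \frac{9}{-437 + 15}\right) - 248815 = \left(-210269 - \frac{9}{-422}\right) - 248815 = \left(-210269 - 9 \left(- \frac{1}{422}\right)\right) - 248815 = \left(-210269 - - \frac{9}{422}\right) - 248815 = \left(-210269 + \frac{9}{422}\right) - 248815 = - \frac{88733509}{422} - 248815 = - \frac{193733439}{422}$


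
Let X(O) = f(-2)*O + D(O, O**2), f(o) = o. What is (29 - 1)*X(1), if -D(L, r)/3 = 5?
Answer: -476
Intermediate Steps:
D(L, r) = -15 (D(L, r) = -3*5 = -15)
X(O) = -15 - 2*O (X(O) = -2*O - 15 = -15 - 2*O)
(29 - 1)*X(1) = (29 - 1)*(-15 - 2*1) = 28*(-15 - 2) = 28*(-17) = -476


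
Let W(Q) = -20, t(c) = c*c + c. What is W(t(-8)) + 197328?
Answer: 197308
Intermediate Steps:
t(c) = c + c² (t(c) = c² + c = c + c²)
W(t(-8)) + 197328 = -20 + 197328 = 197308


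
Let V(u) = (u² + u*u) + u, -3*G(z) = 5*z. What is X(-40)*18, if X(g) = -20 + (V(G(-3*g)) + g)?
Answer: 1435320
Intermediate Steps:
G(z) = -5*z/3
V(u) = u + 2*u² (V(u) = (u² + u²) + u = 2*u² + u = u + 2*u²)
X(g) = -20 + g + 5*g*(1 + 10*g) (X(g) = -20 + ((-(-5)*g)*(1 + 2*(-(-5)*g)) + g) = -20 + ((5*g)*(1 + 2*(5*g)) + g) = -20 + ((5*g)*(1 + 10*g) + g) = -20 + (5*g*(1 + 10*g) + g) = -20 + (g + 5*g*(1 + 10*g)) = -20 + g + 5*g*(1 + 10*g))
X(-40)*18 = (-20 + 6*(-40) + 50*(-40)²)*18 = (-20 - 240 + 50*1600)*18 = (-20 - 240 + 80000)*18 = 79740*18 = 1435320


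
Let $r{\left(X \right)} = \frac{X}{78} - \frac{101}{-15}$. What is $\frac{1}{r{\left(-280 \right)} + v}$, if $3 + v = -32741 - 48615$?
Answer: $- \frac{195}{15864392} \approx -1.2292 \cdot 10^{-5}$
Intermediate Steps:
$v = -81359$ ($v = -3 - 81356 = -81359$)
$r{\left(X \right)} = \frac{101}{15} + \frac{X}{78}$ ($r{\left(X \right)} = X \frac{1}{78} - - \frac{101}{15} = \frac{X}{78} + \frac{101}{15} = \frac{101}{15} + \frac{X}{78}$)
$\frac{1}{r{\left(-280 \right)} + v} = \frac{1}{\left(\frac{101}{15} + \frac{1}{78} \left(-280\right)\right) - 81359} = \frac{1}{\left(\frac{101}{15} - \frac{140}{39}\right) - 81359} = \frac{1}{\frac{613}{195} - 81359} = \frac{1}{- \frac{15864392}{195}} = - \frac{195}{15864392}$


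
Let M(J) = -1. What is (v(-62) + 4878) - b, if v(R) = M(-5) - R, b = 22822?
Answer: -17883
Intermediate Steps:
v(R) = -1 - R
(v(-62) + 4878) - b = ((-1 - 1*(-62)) + 4878) - 1*22822 = ((-1 + 62) + 4878) - 22822 = (61 + 4878) - 22822 = 4939 - 22822 = -17883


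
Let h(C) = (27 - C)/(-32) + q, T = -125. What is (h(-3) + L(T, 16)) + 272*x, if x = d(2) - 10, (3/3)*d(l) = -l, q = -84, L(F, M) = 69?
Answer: -52479/16 ≈ -3279.9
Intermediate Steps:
d(l) = -l
x = -12 (x = -1*2 - 10 = -2 - 10 = -12)
h(C) = -2715/32 + C/32 (h(C) = (27 - C)/(-32) - 84 = (27 - C)*(-1/32) - 84 = (-27/32 + C/32) - 84 = -2715/32 + C/32)
(h(-3) + L(T, 16)) + 272*x = ((-2715/32 + (1/32)*(-3)) + 69) + 272*(-12) = ((-2715/32 - 3/32) + 69) - 3264 = (-1359/16 + 69) - 3264 = -255/16 - 3264 = -52479/16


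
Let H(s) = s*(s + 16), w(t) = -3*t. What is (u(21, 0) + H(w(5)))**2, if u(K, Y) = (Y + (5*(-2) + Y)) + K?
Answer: 16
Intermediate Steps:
H(s) = s*(16 + s)
u(K, Y) = -10 + K + 2*Y (u(K, Y) = (Y + (-10 + Y)) + K = (-10 + 2*Y) + K = -10 + K + 2*Y)
(u(21, 0) + H(w(5)))**2 = ((-10 + 21 + 2*0) + (-3*5)*(16 - 3*5))**2 = ((-10 + 21 + 0) - 15*(16 - 15))**2 = (11 - 15*1)**2 = (11 - 15)**2 = (-4)**2 = 16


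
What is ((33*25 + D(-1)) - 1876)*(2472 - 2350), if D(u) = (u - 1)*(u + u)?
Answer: -127734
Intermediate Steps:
D(u) = 2*u*(-1 + u) (D(u) = (-1 + u)*(2*u) = 2*u*(-1 + u))
((33*25 + D(-1)) - 1876)*(2472 - 2350) = ((33*25 + 2*(-1)*(-1 - 1)) - 1876)*(2472 - 2350) = ((825 + 2*(-1)*(-2)) - 1876)*122 = ((825 + 4) - 1876)*122 = (829 - 1876)*122 = -1047*122 = -127734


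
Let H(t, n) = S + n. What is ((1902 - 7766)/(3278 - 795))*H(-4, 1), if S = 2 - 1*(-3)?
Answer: -35184/2483 ≈ -14.170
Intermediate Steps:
S = 5 (S = 2 + 3 = 5)
H(t, n) = 5 + n
((1902 - 7766)/(3278 - 795))*H(-4, 1) = ((1902 - 7766)/(3278 - 795))*(5 + 1) = -5864/2483*6 = -35184/2483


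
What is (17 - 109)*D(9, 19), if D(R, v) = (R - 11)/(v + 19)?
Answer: 92/19 ≈ 4.8421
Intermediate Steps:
D(R, v) = (-11 + R)/(19 + v)
(17 - 109)*D(9, 19) = (17 - 109)*((-11 + 9)/(19 + 19)) = -92*(-2)/38 = -46*(-2)/19 = -92*(-1/19) = 92/19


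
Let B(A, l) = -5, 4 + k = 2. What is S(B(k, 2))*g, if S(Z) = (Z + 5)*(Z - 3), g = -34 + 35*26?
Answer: 0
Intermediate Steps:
k = -2 (k = -4 + 2 = -2)
g = 876 (g = -34 + 910 = 876)
S(Z) = (-3 + Z)*(5 + Z) (S(Z) = (5 + Z)*(-3 + Z) = (-3 + Z)*(5 + Z))
S(B(k, 2))*g = (-15 + (-5)² + 2*(-5))*876 = (-15 + 25 - 10)*876 = 0*876 = 0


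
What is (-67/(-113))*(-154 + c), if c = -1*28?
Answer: -12194/113 ≈ -107.91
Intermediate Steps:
c = -28
(-67/(-113))*(-154 + c) = (-67/(-113))*(-154 - 28) = -67*(-1/113)*(-182) = (67/113)*(-182) = -12194/113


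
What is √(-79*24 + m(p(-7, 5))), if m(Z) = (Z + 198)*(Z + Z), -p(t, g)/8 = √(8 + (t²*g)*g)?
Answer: 2*√(38982 - 2376*√137) ≈ 211.39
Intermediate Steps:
p(t, g) = -8*√(8 + g²*t²) (p(t, g) = -8*√(8 + (t²*g)*g) = -8*√(8 + (g*t²)*g) = -8*√(8 + g²*t²))
m(Z) = 2*Z*(198 + Z) (m(Z) = (198 + Z)*(2*Z) = 2*Z*(198 + Z))
√(-79*24 + m(p(-7, 5))) = √(-79*24 + 2*(-8*√(8 + 5²*(-7)²))*(198 - 8*√(8 + 5²*(-7)²))) = √(-1896 + 2*(-8*√(8 + 25*49))*(198 - 8*√(8 + 25*49))) = √(-1896 + 2*(-8*√(8 + 1225))*(198 - 8*√(8 + 1225))) = √(-1896 + 2*(-24*√137)*(198 - 24*√137)) = √(-1896 - 48*√137*(198 - 24*√137))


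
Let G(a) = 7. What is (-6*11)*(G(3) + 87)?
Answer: -6204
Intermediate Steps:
(-6*11)*(G(3) + 87) = (-6*11)*(7 + 87) = -66*94 = -6204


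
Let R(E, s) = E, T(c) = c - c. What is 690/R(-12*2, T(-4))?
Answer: -115/4 ≈ -28.750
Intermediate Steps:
T(c) = 0
690/R(-12*2, T(-4)) = 690/((-12*2)) = 690/(-24) = 690*(-1/24) = -115/4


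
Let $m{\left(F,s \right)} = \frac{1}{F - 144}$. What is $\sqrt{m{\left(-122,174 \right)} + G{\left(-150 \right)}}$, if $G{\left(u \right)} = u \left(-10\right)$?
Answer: $\frac{\sqrt{106133734}}{266} \approx 38.73$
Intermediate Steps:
$G{\left(u \right)} = - 10 u$
$m{\left(F,s \right)} = \frac{1}{-144 + F}$
$\sqrt{m{\left(-122,174 \right)} + G{\left(-150 \right)}} = \sqrt{\frac{1}{-144 - 122} - -1500} = \sqrt{\frac{1}{-266} + 1500} = \sqrt{- \frac{1}{266} + 1500} = \sqrt{\frac{398999}{266}} = \frac{\sqrt{106133734}}{266}$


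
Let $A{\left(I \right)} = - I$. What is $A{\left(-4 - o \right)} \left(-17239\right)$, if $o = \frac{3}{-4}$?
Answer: $- \frac{224107}{4} \approx -56027.0$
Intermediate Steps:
$o = - \frac{3}{4}$ ($o = 3 \left(- \frac{1}{4}\right) = - \frac{3}{4} \approx -0.75$)
$A{\left(-4 - o \right)} \left(-17239\right) = - (-4 - - \frac{3}{4}) \left(-17239\right) = - (-4 + \frac{3}{4}) \left(-17239\right) = \left(-1\right) \left(- \frac{13}{4}\right) \left(-17239\right) = \frac{13}{4} \left(-17239\right) = - \frac{224107}{4}$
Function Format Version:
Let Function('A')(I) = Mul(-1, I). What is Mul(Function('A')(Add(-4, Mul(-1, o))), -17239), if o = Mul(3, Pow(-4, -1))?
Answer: Rational(-224107, 4) ≈ -56027.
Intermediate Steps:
o = Rational(-3, 4) (o = Mul(3, Rational(-1, 4)) = Rational(-3, 4) ≈ -0.75000)
Mul(Function('A')(Add(-4, Mul(-1, o))), -17239) = Mul(Mul(-1, Add(-4, Mul(-1, Rational(-3, 4)))), -17239) = Mul(Mul(-1, Add(-4, Rational(3, 4))), -17239) = Mul(Mul(-1, Rational(-13, 4)), -17239) = Mul(Rational(13, 4), -17239) = Rational(-224107, 4)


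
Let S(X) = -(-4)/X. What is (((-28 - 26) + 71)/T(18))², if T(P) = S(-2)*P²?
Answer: 289/419904 ≈ 0.00068825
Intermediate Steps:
S(X) = 4/X
T(P) = -2*P² (T(P) = (4/(-2))*P² = (4*(-½))*P² = -2*P²)
(((-28 - 26) + 71)/T(18))² = (((-28 - 26) + 71)/((-2*18²)))² = ((-54 + 71)/((-2*324)))² = (17/(-648))² = (17*(-1/648))² = (-17/648)² = 289/419904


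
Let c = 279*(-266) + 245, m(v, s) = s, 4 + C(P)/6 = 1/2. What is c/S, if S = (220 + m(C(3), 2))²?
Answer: -73969/49284 ≈ -1.5009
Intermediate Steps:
C(P) = -21 (C(P) = -24 + 6/2 = -24 + 6*(½) = -24 + 3 = -21)
c = -73969 (c = -74214 + 245 = -73969)
S = 49284 (S = (220 + 2)² = 222² = 49284)
c/S = -73969/49284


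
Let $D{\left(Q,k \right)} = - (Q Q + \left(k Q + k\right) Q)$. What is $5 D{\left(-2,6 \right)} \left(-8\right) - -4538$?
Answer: $5178$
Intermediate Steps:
$D{\left(Q,k \right)} = - Q^{2} - Q \left(k + Q k\right)$ ($D{\left(Q,k \right)} = - (Q^{2} + \left(Q k + k\right) Q) = - (Q^{2} + \left(k + Q k\right) Q) = - (Q^{2} + Q \left(k + Q k\right)) = - Q^{2} - Q \left(k + Q k\right)$)
$5 D{\left(-2,6 \right)} \left(-8\right) - -4538 = 5 \left(\left(-1\right) \left(-2\right) \left(-2 + 6 - 12\right)\right) \left(-8\right) - -4538 = 5 \left(\left(-1\right) \left(-2\right) \left(-2 + 6 - 12\right)\right) \left(-8\right) + 4538 = 5 \left(\left(-1\right) \left(-2\right) \left(-8\right)\right) \left(-8\right) + 4538 = 5 \left(-16\right) \left(-8\right) + 4538 = \left(-80\right) \left(-8\right) + 4538 = 640 + 4538 = 5178$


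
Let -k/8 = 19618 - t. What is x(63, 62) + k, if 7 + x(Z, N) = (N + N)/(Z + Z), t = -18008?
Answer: -18963883/63 ≈ -3.0101e+5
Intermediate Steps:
x(Z, N) = -7 + N/Z (x(Z, N) = -7 + (N + N)/(Z + Z) = -7 + (2*N)/((2*Z)) = -7 + (2*N)*(1/(2*Z)) = -7 + N/Z)
k = -301008 (k = -8*(19618 - 1*(-18008)) = -8*(19618 + 18008) = -8*37626 = -301008)
x(63, 62) + k = (-7 + 62/63) - 301008 = -379/63 - 301008 = -18963883/63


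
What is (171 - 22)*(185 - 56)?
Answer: 19221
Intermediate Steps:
(171 - 22)*(185 - 56) = 149*129 = 19221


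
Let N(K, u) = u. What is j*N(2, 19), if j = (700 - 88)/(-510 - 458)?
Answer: -2907/242 ≈ -12.012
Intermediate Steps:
j = -153/242 (j = 612/(-968) = 612*(-1/968) = -153/242 ≈ -0.63223)
j*N(2, 19) = -153/242*19 = -2907/242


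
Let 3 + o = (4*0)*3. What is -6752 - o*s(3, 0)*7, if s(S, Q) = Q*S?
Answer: -6752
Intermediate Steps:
o = -3 (o = -3 + (4*0)*3 = -3 + 0*3 = -3 + 0 = -3)
-6752 - o*s(3, 0)*7 = -6752 - (-0*3)*7 = -6752 - (-3*0)*7 = -6752 - 0*7 = -6752 - 1*0 = -6752 + 0 = -6752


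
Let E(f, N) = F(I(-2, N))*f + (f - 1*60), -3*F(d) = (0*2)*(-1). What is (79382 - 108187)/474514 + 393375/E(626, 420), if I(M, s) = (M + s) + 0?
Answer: 46661410280/67143731 ≈ 694.95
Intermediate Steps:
I(M, s) = M + s
F(d) = 0 (F(d) = -0*2*(-1)/3 = -0*(-1) = -⅓*0 = 0)
E(f, N) = -60 + f (E(f, N) = 0*f + (f - 1*60) = 0 + (f - 60) = 0 + (-60 + f) = -60 + f)
(79382 - 108187)/474514 + 393375/E(626, 420) = (79382 - 108187)/474514 + 393375/(-60 + 626) = -28805*1/474514 + 393375/566 = -28805/474514 + 393375*(1/566) = -28805/474514 + 393375/566 = 46661410280/67143731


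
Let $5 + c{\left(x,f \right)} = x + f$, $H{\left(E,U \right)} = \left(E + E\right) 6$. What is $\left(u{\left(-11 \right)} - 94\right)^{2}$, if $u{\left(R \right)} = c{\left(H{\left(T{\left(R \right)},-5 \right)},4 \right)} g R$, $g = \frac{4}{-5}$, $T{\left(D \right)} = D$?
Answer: $\frac{39967684}{25} \approx 1.5987 \cdot 10^{6}$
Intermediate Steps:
$H{\left(E,U \right)} = 12 E$ ($H{\left(E,U \right)} = 2 E 6 = 12 E$)
$c{\left(x,f \right)} = -5 + f + x$ ($c{\left(x,f \right)} = -5 + \left(x + f\right) = -5 + \left(f + x\right) = -5 + f + x$)
$g = - \frac{4}{5}$ ($g = 4 \left(- \frac{1}{5}\right) = - \frac{4}{5} \approx -0.8$)
$u{\left(R \right)} = R \left(\frac{4}{5} - \frac{48 R}{5}\right)$ ($u{\left(R \right)} = \left(-5 + 4 + 12 R\right) \left(- \frac{4}{5}\right) R = \left(-1 + 12 R\right) \left(- \frac{4}{5}\right) R = \left(\frac{4}{5} - \frac{48 R}{5}\right) R = R \left(\frac{4}{5} - \frac{48 R}{5}\right)$)
$\left(u{\left(-11 \right)} - 94\right)^{2} = \left(\frac{4}{5} \left(-11\right) \left(1 - -132\right) - 94\right)^{2} = \left(\frac{4}{5} \left(-11\right) \left(1 + 132\right) - 94\right)^{2} = \left(\frac{4}{5} \left(-11\right) 133 - 94\right)^{2} = \left(- \frac{5852}{5} - 94\right)^{2} = \left(- \frac{6322}{5}\right)^{2} = \frac{39967684}{25}$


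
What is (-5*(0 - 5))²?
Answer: 625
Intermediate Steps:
(-5*(0 - 5))² = (-5*(-5))² = 25² = 625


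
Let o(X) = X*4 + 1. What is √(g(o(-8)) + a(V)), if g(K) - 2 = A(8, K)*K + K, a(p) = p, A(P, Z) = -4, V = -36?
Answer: √59 ≈ 7.6811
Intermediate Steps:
o(X) = 1 + 4*X (o(X) = 4*X + 1 = 1 + 4*X)
g(K) = 2 - 3*K (g(K) = 2 + (-4*K + K) = 2 - 3*K)
√(g(o(-8)) + a(V)) = √((2 - 3*(1 + 4*(-8))) - 36) = √((2 - 3*(1 - 32)) - 36) = √((2 - 3*(-31)) - 36) = √((2 + 93) - 36) = √(95 - 36) = √59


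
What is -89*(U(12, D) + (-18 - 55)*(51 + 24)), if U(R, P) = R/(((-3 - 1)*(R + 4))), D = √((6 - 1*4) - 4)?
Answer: 7796667/16 ≈ 4.8729e+5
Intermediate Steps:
D = I*√2 (D = √((6 - 4) - 4) = √(2 - 4) = √(-2) = I*√2 ≈ 1.4142*I)
U(R, P) = R/(-16 - 4*R) (U(R, P) = R/((-4*(4 + R))) = R/(-16 - 4*R))
-89*(U(12, D) + (-18 - 55)*(51 + 24)) = -89*(-1*12/(16 + 4*12) + (-18 - 55)*(51 + 24)) = -89*(-1*12/(16 + 48) - 73*75) = -89*(-1*12/64 - 5475) = -89*(-1*12*1/64 - 5475) = -89*(-3/16 - 5475) = -89*(-87603/16) = 7796667/16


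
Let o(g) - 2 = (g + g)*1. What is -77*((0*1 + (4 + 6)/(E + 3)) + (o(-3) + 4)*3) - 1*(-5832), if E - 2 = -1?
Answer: 11279/2 ≈ 5639.5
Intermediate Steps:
E = 1 (E = 2 - 1 = 1)
o(g) = 2 + 2*g (o(g) = 2 + (g + g)*1 = 2 + (2*g)*1 = 2 + 2*g)
-77*((0*1 + (4 + 6)/(E + 3)) + (o(-3) + 4)*3) - 1*(-5832) = -77*((0*1 + (4 + 6)/(1 + 3)) + ((2 + 2*(-3)) + 4)*3) - 1*(-5832) = -77*((0 + 10/4) + ((2 - 6) + 4)*3) + 5832 = -77*((0 + 10*(¼)) + (-4 + 4)*3) + 5832 = -77*((0 + 5/2) + 0*3) + 5832 = -77*(5/2 + 0) + 5832 = -77*5/2 + 5832 = -385/2 + 5832 = 11279/2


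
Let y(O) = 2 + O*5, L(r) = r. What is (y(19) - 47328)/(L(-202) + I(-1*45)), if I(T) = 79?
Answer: 47231/123 ≈ 383.99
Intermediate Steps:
y(O) = 2 + 5*O
(y(19) - 47328)/(L(-202) + I(-1*45)) = ((2 + 5*19) - 47328)/(-202 + 79) = ((2 + 95) - 47328)/(-123) = (97 - 47328)*(-1/123) = -47231*(-1/123) = 47231/123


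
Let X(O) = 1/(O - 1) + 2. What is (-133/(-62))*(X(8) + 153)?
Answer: 10317/31 ≈ 332.81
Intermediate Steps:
X(O) = 2 + 1/(-1 + O) (X(O) = 1/(-1 + O) + 2 = 2 + 1/(-1 + O))
(-133/(-62))*(X(8) + 153) = (-133/(-62))*((-1 + 2*8)/(-1 + 8) + 153) = (-133*(-1/62))*((-1 + 16)/7 + 153) = 133*((1/7)*15 + 153)/62 = 133*(15/7 + 153)/62 = (133/62)*(1086/7) = 10317/31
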